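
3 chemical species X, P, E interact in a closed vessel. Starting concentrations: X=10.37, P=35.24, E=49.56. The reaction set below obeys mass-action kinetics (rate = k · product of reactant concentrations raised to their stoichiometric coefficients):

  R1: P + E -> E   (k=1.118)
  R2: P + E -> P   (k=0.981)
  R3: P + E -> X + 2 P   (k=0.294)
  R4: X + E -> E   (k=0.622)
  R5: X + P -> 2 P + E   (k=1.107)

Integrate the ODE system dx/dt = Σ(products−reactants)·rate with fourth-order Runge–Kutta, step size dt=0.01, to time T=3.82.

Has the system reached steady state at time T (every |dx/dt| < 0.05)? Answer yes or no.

RK4 with dt=0.01: 382 steps to T=3.82. Trajectory (selected grid times):
t=0.00: X=10.37 P=35.24 E=49.56
t=0.42: X=0.37 P=9.50 E=0.67
t=0.85: X=0.03 P=9.32 E=0.05
t=1.27: X=0.00 P=9.30 E=0.00
t=1.70: X=0.00 P=9.30 E=0.00
t=2.12: X=0.00 P=9.30 E=0.00
t=2.55: X=0.00 P=9.30 E=0.00
t=2.97: X=0.00 P=9.30 E=0.00
t=3.40: X=0.00 P=9.30 E=0.00
t=3.82: X=0.00 P=9.30 E=0.00
Rates at T: R1=0.0000, R2=0.0000, R3=0.0000, R4=0.0000, R5=0.0000
dx/dt at T (Σ net stoichiometry × rate): X=-0.0000, P=-0.0000, E=-0.0000
Largest |dx/dt| is |-0.0000| (E) < 0.05 → steady.

Steady state at T: yes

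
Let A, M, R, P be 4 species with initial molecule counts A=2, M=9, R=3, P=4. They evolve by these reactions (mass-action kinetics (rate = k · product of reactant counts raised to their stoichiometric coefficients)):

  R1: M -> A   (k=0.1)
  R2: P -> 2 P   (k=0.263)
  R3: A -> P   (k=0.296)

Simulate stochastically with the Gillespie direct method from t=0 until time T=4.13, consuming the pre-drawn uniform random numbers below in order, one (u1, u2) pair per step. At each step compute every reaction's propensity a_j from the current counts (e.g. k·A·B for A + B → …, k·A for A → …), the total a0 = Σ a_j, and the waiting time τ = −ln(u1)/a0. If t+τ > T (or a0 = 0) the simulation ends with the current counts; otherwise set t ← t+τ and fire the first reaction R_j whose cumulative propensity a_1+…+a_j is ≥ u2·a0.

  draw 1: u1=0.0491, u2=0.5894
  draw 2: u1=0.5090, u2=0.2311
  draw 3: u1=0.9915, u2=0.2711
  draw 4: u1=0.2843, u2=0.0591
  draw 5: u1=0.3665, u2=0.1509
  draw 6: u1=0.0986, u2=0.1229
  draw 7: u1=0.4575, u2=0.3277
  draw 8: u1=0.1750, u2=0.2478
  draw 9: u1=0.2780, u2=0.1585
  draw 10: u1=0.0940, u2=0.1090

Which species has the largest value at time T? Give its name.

t=0.000: A=2 M=9 R=3 P=4
Draw 1: a1=0.900, a2=1.052, a3=0.592, a0=2.544; τ=−ln(0.0491)/2.544=1.185 → t=1.185; u2·a0=0.5894·2.544=1.499; a1=0.900 < 1.499 ≤ a1+a2=1.952 → R2 fires; A=2 M=9 R=3 P=5
Draw 2: a1=0.900, a2=1.315, a3=0.592, a0=2.807; τ=−ln(0.5090)/2.807=0.241 → t=1.425; u2·a0=0.2311·2.807=0.649 ≤ a1=0.900 → R1 fires; A=3 M=8 R=3 P=5
Draw 3: a1=0.800, a2=1.315, a3=0.888, a0=3.003; τ=−ln(0.9915)/3.003=0.003 → t=1.428; u2·a0=0.2711·3.003=0.814; a1=0.800 < 0.814 ≤ a1+a2=2.115 → R2 fires; A=3 M=8 R=3 P=6
Draw 4: a1=0.800, a2=1.578, a3=0.888, a0=3.266; τ=−ln(0.2843)/3.266=0.385 → t=1.813; u2·a0=0.0591·3.266=0.193 ≤ a1=0.800 → R1 fires; A=4 M=7 R=3 P=6
Draw 5: a1=0.700, a2=1.578, a3=1.184, a0=3.462; τ=−ln(0.3665)/3.462=0.290 → t=2.103; u2·a0=0.1509·3.462=0.522 ≤ a1=0.700 → R1 fires; A=5 M=6 R=3 P=6
Draw 6: a1=0.600, a2=1.578, a3=1.480, a0=3.658; τ=−ln(0.0986)/3.658=0.633 → t=2.736; u2·a0=0.1229·3.658=0.450 ≤ a1=0.600 → R1 fires; A=6 M=5 R=3 P=6
Draw 7: a1=0.500, a2=1.578, a3=1.776, a0=3.854; τ=−ln(0.4575)/3.854=0.203 → t=2.939; u2·a0=0.3277·3.854=1.263; a1=0.500 < 1.263 ≤ a1+a2=2.078 → R2 fires; A=6 M=5 R=3 P=7
Draw 8: a1=0.500, a2=1.841, a3=1.776, a0=4.117; τ=−ln(0.1750)/4.117=0.423 → t=3.363; u2·a0=0.2478·4.117=1.020; a1=0.500 < 1.020 ≤ a1+a2=2.341 → R2 fires; A=6 M=5 R=3 P=8
Draw 9: a1=0.500, a2=2.104, a3=1.776, a0=4.380; τ=−ln(0.2780)/4.380=0.292 → t=3.655; u2·a0=0.1585·4.380=0.694; a1=0.500 < 0.694 ≤ a1+a2=2.604 → R2 fires; A=6 M=5 R=3 P=9
Draw 10: a1=0.500, a2=2.367, a3=1.776, a0=4.643; τ=−ln(0.0940)/4.643=0.509 → t=4.164 > T=4.13: stop.
At T=4.13: A=6 M=5 R=3 P=9; the largest is P.

Dominant species at T: P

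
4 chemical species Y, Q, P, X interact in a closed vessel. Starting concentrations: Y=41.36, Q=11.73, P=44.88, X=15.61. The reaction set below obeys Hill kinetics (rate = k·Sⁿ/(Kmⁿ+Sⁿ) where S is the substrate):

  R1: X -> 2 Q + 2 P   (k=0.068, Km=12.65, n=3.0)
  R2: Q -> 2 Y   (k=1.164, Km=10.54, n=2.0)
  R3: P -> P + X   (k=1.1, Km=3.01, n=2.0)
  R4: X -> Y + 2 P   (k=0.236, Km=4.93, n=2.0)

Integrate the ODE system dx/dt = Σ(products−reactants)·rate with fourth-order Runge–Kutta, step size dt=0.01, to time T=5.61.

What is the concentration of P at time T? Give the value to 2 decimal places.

P at T = 47.90

RK4 with dt=0.01: 561 steps to T=5.61. Trajectory (selected grid times):
t=0.00: Y=41.36 Q=11.73 P=44.88 X=15.61
t=0.62: Y=42.28 Q=11.39 P=45.20 X=16.13
t=1.25: Y=43.20 Q=11.06 P=45.53 X=16.65
t=1.87: Y=44.08 Q=10.75 P=45.86 X=17.17
t=2.49: Y=44.94 Q=10.45 P=46.20 X=17.68
t=3.12: Y=45.79 Q=10.15 P=46.54 X=18.20
t=3.74: Y=46.61 Q=9.87 P=46.87 X=18.71
t=4.36: Y=47.42 Q=9.61 P=47.21 X=19.22
t=4.99: Y=48.21 Q=9.34 P=47.56 X=19.74
t=5.61: Y=48.98 Q=9.10 P=47.90 X=20.24
Read off P at T=5.61: 47.90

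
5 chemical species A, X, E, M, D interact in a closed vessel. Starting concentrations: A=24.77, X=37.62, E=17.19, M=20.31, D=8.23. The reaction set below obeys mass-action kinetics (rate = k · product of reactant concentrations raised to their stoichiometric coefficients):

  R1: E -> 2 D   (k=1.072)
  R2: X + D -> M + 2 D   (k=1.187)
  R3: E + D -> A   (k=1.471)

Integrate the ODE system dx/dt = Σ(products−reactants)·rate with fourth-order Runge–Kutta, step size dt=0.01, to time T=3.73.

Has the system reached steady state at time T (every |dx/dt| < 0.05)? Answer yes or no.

RK4 with dt=0.01: 373 steps to T=3.73. Trajectory (selected grid times):
t=0.00: A=24.77 X=37.62 E=17.19 M=20.31 D=8.23
t=0.41: A=41.18 X=0.00 E=0.00 M=57.93 D=31.00
t=0.83: A=41.18 X=0.00 E=0.00 M=57.93 D=31.00
t=1.24: A=41.18 X=0.00 E=0.00 M=57.93 D=31.00
t=1.66: A=41.18 X=0.00 E=0.00 M=57.93 D=31.00
t=2.07: A=41.18 X=0.00 E=0.00 M=57.93 D=31.00
t=2.49: A=41.18 X=0.00 E=0.00 M=57.93 D=31.00
t=2.90: A=41.18 X=0.00 E=0.00 M=57.93 D=31.00
t=3.32: A=41.18 X=0.00 E=0.00 M=57.93 D=31.00
t=3.73: A=41.18 X=0.00 E=0.00 M=57.93 D=31.00
Rates at T: R1=0.0000, R2=0.0000, R3=0.0000
dx/dt at T (Σ net stoichiometry × rate): A=+0.0000, X=-0.0000, E=-0.0000, M=+0.0000, D=+0.0000
Largest |dx/dt| is |-0.0000| (X) < 0.05 → steady.

Steady state at T: yes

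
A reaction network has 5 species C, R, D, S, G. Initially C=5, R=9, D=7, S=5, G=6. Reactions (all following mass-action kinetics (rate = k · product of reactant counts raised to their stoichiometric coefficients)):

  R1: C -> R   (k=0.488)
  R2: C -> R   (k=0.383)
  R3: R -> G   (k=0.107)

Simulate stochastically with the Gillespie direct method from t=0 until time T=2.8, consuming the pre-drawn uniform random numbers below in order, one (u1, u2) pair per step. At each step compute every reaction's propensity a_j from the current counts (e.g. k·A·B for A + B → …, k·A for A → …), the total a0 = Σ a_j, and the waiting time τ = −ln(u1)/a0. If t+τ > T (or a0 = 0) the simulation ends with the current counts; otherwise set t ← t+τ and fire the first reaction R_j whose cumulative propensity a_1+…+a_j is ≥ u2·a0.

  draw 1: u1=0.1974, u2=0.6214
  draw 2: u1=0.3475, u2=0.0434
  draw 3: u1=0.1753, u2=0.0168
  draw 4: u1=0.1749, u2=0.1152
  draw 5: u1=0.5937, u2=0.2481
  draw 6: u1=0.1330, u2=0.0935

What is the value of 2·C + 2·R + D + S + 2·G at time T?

Check how each reaction changes W = 2·C + 2·R + D + S + 2·G (weight of products minus weight of reactants):
R1: C -> R: (2·1) − (2·1) = 2 − 2 = 0
R2: C -> R: (2·1) − (2·1) = 2 − 2 = 0
R3: R -> G: (2·1) − (2·1) = 2 − 2 = 0
Every reaction leaves W unchanged, so W is conserved and no simulation is needed: W(T) = W(0) = 2·5 + 2·9 + 7 + 5 + 2·6 = 52

Value at T = 52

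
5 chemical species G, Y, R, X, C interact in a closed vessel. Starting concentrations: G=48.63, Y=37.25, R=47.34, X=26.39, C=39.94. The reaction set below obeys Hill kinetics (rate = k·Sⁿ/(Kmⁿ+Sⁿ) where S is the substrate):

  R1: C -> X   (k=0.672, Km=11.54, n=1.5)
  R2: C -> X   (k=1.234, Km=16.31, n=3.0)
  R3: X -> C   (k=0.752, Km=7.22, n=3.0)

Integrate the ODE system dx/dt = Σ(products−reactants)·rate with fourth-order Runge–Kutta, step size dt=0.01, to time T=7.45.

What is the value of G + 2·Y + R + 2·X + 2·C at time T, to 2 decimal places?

Check how each reaction changes W = G + 2·Y + R + 2·X + 2·C (weight of products minus weight of reactants):
R1: C -> X: (2·1) − (2·1) = 2 − 2 = 0
R2: C -> X: (2·1) − (2·1) = 2 − 2 = 0
R3: X -> C: (2·1) − (2·1) = 2 − 2 = 0
Every reaction leaves W unchanged, so W is conserved and no simulation is needed: W(T) = W(0) = 48.63 + 2·37.25 + 47.34 + 2·26.39 + 2·39.94 = 303.13

Value at T = 303.13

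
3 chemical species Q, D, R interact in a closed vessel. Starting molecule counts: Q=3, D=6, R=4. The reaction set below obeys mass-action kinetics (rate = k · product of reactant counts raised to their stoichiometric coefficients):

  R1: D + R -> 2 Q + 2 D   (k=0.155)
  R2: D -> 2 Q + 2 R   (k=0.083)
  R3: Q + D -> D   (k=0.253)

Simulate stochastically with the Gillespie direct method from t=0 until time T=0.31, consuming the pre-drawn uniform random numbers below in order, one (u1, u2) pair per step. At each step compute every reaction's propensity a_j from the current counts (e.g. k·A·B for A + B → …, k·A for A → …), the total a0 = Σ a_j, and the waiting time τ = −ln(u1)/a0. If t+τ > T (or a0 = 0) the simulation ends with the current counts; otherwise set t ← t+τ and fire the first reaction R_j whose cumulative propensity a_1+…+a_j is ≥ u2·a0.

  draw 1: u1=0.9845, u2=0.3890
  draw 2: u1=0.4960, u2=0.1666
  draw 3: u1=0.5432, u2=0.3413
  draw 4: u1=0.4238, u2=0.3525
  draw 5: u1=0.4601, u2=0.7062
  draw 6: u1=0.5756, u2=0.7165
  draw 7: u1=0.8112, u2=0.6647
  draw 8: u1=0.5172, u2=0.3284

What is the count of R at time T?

R at T = 2

t=0.000: Q=3 D=6 R=4
Draw 1: a1=3.720, a2=0.498, a3=4.554, a0=8.772; τ=−ln(0.9845)/8.772=0.002 → t=0.002; u2·a0=0.3890·8.772=3.412 ≤ a1=3.720 → R1 fires; Q=5 D=7 R=3
Draw 2: a1=3.255, a2=0.581, a3=8.855, a0=12.691; τ=−ln(0.4960)/12.691=0.055 → t=0.057; u2·a0=0.1666·12.691=2.114 ≤ a1=3.255 → R1 fires; Q=7 D=8 R=2
Draw 3: a1=2.480, a2=0.664, a3=14.168, a0=17.312; τ=−ln(0.5432)/17.312=0.035 → t=0.092; u2·a0=0.3413·17.312=5.909; a1+a2=3.144 < 5.909 ≤ a1+…+a3=17.312 → R3 fires; Q=6 D=8 R=2
Draw 4: a1=2.480, a2=0.664, a3=12.144, a0=15.288; τ=−ln(0.4238)/15.288=0.056 → t=0.148; u2·a0=0.3525·15.288=5.389; a1+a2=3.144 < 5.389 ≤ a1+…+a3=15.288 → R3 fires; Q=5 D=8 R=2
Draw 5: a1=2.480, a2=0.664, a3=10.120, a0=13.264; τ=−ln(0.4601)/13.264=0.059 → t=0.207; u2·a0=0.7062·13.264=9.367; a1+a2=3.144 < 9.367 ≤ a1+…+a3=13.264 → R3 fires; Q=4 D=8 R=2
Draw 6: a1=2.480, a2=0.664, a3=8.096, a0=11.240; τ=−ln(0.5756)/11.240=0.049 → t=0.256; u2·a0=0.7165·11.240=8.053; a1+a2=3.144 < 8.053 ≤ a1+…+a3=11.240 → R3 fires; Q=3 D=8 R=2
Draw 7: a1=2.480, a2=0.664, a3=6.072, a0=9.216; τ=−ln(0.8112)/9.216=0.023 → t=0.279; u2·a0=0.6647·9.216=6.126; a1+a2=3.144 < 6.126 ≤ a1+…+a3=9.216 → R3 fires; Q=2 D=8 R=2
Draw 8: a1=2.480, a2=0.664, a3=4.048, a0=7.192; τ=−ln(0.5172)/7.192=0.092 → t=0.370 > T=0.31: stop.
Read off R at T=0.31: 2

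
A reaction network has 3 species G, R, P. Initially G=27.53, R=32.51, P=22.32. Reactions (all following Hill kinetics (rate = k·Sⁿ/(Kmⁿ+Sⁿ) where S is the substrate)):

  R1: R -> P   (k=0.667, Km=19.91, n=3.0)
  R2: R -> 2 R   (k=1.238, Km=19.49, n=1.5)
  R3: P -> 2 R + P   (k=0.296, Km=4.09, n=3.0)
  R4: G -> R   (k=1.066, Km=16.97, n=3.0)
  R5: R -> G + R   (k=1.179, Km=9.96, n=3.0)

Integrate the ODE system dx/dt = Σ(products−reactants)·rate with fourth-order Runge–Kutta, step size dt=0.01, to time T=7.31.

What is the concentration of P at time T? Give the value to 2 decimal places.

RK4 with dt=0.01: 731 steps to T=7.31. Trajectory (selected grid times):
t=0.00: G=27.53 R=32.51 P=22.32
t=0.81: G=27.76 R=33.94 P=22.76
t=1.62: G=27.99 R=35.37 P=23.22
t=2.44: G=28.22 R=36.83 P=23.69
t=3.25: G=28.44 R=38.27 P=24.16
t=4.06: G=28.67 R=39.73 P=24.63
t=4.87: G=28.89 R=41.19 P=25.12
t=5.69: G=29.12 R=42.68 P=25.61
t=6.50: G=29.34 R=44.16 P=26.10
t=7.31: G=29.56 R=45.64 P=26.60
Read off P at T=7.31: 26.60

P at T = 26.60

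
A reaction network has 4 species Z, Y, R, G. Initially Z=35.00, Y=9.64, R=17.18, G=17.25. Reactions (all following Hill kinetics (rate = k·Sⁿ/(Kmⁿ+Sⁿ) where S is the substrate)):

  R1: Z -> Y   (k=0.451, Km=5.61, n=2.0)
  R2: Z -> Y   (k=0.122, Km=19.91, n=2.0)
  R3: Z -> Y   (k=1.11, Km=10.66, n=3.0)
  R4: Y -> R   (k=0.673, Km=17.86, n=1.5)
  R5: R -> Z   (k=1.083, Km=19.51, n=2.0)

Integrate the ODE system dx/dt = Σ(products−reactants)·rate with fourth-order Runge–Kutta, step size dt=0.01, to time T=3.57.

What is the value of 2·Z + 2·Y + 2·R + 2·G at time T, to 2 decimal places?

Check how each reaction changes W = 2·Z + 2·Y + 2·R + 2·G (weight of products minus weight of reactants):
R1: Z -> Y: (2·1) − (2·1) = 2 − 2 = 0
R2: Z -> Y: (2·1) − (2·1) = 2 − 2 = 0
R3: Z -> Y: (2·1) − (2·1) = 2 − 2 = 0
R4: Y -> R: (2·1) − (2·1) = 2 − 2 = 0
R5: R -> Z: (2·1) − (2·1) = 2 − 2 = 0
Every reaction leaves W unchanged, so W is conserved and no simulation is needed: W(T) = W(0) = 2·35.00 + 2·9.64 + 2·17.18 + 2·17.25 = 158.14

Value at T = 158.14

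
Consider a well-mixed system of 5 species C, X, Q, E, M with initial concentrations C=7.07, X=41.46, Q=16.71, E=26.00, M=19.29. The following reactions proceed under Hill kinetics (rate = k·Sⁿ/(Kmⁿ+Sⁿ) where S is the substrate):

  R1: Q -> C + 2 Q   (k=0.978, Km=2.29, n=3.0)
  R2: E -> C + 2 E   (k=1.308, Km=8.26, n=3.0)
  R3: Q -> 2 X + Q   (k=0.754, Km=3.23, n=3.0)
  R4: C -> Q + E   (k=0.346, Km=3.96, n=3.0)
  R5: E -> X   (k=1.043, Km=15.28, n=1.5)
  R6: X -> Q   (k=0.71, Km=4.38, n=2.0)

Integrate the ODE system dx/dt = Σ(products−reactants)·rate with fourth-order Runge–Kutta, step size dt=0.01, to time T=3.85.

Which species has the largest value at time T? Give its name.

RK4 with dt=0.01: 385 steps to T=3.85. Trajectory (selected grid times):
t=0.00: C=7.07 X=41.46 Q=16.71 E=26.00 M=19.29
t=0.43: C=7.91 X=42.11 Q=17.56 E=26.36 M=19.29
t=0.86: C=8.74 X=42.77 Q=18.42 E=26.73 M=19.29
t=1.28: C=9.55 X=43.41 Q=19.26 E=27.09 M=19.29
t=1.71: C=10.37 X=44.07 Q=20.12 E=27.47 M=19.29
t=2.14: C=11.20 X=44.73 Q=20.98 E=27.84 M=19.29
t=2.57: C=12.02 X=45.39 Q=21.85 E=28.21 M=19.29
t=2.99: C=12.83 X=46.04 Q=22.69 E=28.57 M=19.29
t=3.42: C=13.66 X=46.71 Q=23.56 E=28.94 M=19.29
t=3.85: C=14.48 X=47.38 Q=24.43 E=29.31 M=19.29
At T=3.85: C=14.48 X=47.38 Q=24.43 E=29.31 M=19.29; the largest is X.

Dominant species at T: X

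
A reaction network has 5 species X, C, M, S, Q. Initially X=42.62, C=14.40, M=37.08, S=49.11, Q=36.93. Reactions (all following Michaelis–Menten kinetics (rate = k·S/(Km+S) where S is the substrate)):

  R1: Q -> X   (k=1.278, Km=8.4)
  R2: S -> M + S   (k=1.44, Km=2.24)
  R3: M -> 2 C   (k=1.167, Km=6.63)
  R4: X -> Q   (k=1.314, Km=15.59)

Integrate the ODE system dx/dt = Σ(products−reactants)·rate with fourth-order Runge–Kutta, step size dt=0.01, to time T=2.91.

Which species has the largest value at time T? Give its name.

Dominant species at T: S

RK4 with dt=0.01: 291 steps to T=2.91. Trajectory (selected grid times):
t=0.00: X=42.62 C=14.40 M=37.08 S=49.11 Q=36.93
t=0.32: X=42.65 C=15.03 M=37.20 S=49.11 Q=36.90
t=0.65: X=42.67 C=15.69 M=37.33 S=49.11 Q=36.88
t=0.97: X=42.70 C=16.32 M=37.45 S=49.11 Q=36.85
t=1.29: X=42.72 C=16.96 M=37.58 S=49.11 Q=36.83
t=1.62: X=42.75 C=17.61 M=37.71 S=49.11 Q=36.80
t=1.94: X=42.77 C=18.25 M=37.83 S=49.11 Q=36.78
t=2.26: X=42.80 C=18.88 M=37.95 S=49.11 Q=36.75
t=2.59: X=42.82 C=19.54 M=38.08 S=49.11 Q=36.73
t=2.91: X=42.85 C=20.17 M=38.20 S=49.11 Q=36.70
At T=2.91: X=42.85 C=20.17 M=38.20 S=49.11 Q=36.70; the largest is S.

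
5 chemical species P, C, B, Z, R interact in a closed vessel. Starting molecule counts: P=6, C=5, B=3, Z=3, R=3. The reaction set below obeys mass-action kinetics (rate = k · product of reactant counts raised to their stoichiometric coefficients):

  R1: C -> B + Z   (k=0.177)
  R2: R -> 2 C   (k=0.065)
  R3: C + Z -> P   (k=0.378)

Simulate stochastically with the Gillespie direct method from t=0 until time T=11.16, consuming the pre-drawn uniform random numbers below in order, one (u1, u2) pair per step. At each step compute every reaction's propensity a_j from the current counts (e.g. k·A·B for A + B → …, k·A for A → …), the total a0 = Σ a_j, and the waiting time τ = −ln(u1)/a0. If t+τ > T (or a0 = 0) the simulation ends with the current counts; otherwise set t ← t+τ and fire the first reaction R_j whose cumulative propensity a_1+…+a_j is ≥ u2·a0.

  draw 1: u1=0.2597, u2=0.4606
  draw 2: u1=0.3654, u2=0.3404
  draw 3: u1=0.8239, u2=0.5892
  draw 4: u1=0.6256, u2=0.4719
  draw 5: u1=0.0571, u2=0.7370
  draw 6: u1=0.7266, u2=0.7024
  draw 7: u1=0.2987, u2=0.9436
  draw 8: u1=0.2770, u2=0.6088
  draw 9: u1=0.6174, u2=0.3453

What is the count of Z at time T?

t=0.000: P=6 C=5 B=3 Z=3 R=3
Draw 1: a1=0.885, a2=0.195, a3=5.670, a0=6.750; τ=−ln(0.2597)/6.750=0.200 → t=0.200; u2·a0=0.4606·6.750=3.109; a1+a2=1.080 < 3.109 ≤ a1+…+a3=6.750 → R3 fires; P=7 C=4 B=3 Z=2 R=3
Draw 2: a1=0.708, a2=0.195, a3=3.024, a0=3.927; τ=−ln(0.3654)/3.927=0.256 → t=0.456; u2·a0=0.3404·3.927=1.337; a1+a2=0.903 < 1.337 ≤ a1+…+a3=3.927 → R3 fires; P=8 C=3 B=3 Z=1 R=3
Draw 3: a1=0.531, a2=0.195, a3=1.134, a0=1.860; τ=−ln(0.8239)/1.860=0.104 → t=0.560; u2·a0=0.5892·1.860=1.096; a1+a2=0.726 < 1.096 ≤ a1+…+a3=1.860 → R3 fires; P=9 C=2 B=3 Z=0 R=3
Draw 4: a1=0.354, a2=0.195, a3=0.000, a0=0.549; τ=−ln(0.6256)/0.549=0.854 → t=1.415; u2·a0=0.4719·0.549=0.259 ≤ a1=0.354 → R1 fires; P=9 C=1 B=4 Z=1 R=3
Draw 5: a1=0.177, a2=0.195, a3=0.378, a0=0.750; τ=−ln(0.0571)/0.750=3.817 → t=5.232; u2·a0=0.7370·0.750=0.553; a1+a2=0.372 < 0.553 ≤ a1+…+a3=0.750 → R3 fires; P=10 C=0 B=4 Z=0 R=3
Draw 6: a1=0.000, a2=0.195, a3=0.000, a0=0.195; τ=−ln(0.7266)/0.195=1.638 → t=6.870; u2·a0=0.7024·0.195=0.137; a1=0.000 < 0.137 ≤ a1+a2=0.195 → R2 fires; P=10 C=2 B=4 Z=0 R=2
Draw 7: a1=0.354, a2=0.130, a3=0.000, a0=0.484; τ=−ln(0.2987)/0.484=2.497 → t=9.366; u2·a0=0.9436·0.484=0.457; a1=0.354 < 0.457 ≤ a1+a2=0.484 → R2 fires; P=10 C=4 B=4 Z=0 R=1
Draw 8: a1=0.708, a2=0.065, a3=0.000, a0=0.773; τ=−ln(0.2770)/0.773=1.661 → t=11.027; u2·a0=0.6088·0.773=0.471 ≤ a1=0.708 → R1 fires; P=10 C=3 B=5 Z=1 R=1
Draw 9: a1=0.531, a2=0.065, a3=1.134, a0=1.730; τ=−ln(0.6174)/1.730=0.279 → t=11.306 > T=11.16: stop.
Read off Z at T=11.16: 1

Z at T = 1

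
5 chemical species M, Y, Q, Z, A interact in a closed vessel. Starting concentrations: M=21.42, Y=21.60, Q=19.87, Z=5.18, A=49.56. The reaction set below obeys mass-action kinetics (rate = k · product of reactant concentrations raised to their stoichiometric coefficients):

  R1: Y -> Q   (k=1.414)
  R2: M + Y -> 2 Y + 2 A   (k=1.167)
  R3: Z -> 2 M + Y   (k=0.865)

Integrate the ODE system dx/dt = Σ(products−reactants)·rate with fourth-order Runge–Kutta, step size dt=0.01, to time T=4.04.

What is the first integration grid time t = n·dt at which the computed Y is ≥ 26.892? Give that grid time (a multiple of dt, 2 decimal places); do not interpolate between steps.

RK4 with dt=0.01: 404 steps to T=4.04. Trajectory (selected grid times):
t=0.00: M=21.42 Y=21.60 Q=19.87 Z=5.18 A=49.56
t=0.01: M=16.24 Y=26.57 Q=20.21 Z=5.14 A=60.09
t=0.02: M=11.68 Y=30.86 Q=20.62 Z=5.09 A=69.39
t=0.45: M=0.19 Y=26.76 Q=40.95 Z=3.51 A=98.69
t=0.90: M=0.21 Y=16.61 Q=54.47 Z=2.38 A=103.19
t=1.35: M=0.23 Y=10.45 Q=62.92 Z=1.61 A=106.22
t=1.80: M=0.24 Y=6.65 Q=68.27 Z=1.09 A=108.27
t=2.24: M=0.25 Y=4.32 Q=71.62 Z=0.75 A=109.63
t=2.69: M=0.26 Y=2.80 Q=73.85 Z=0.51 A=110.57
t=3.14: M=0.27 Y=1.83 Q=75.30 Z=0.34 A=111.21
t=3.59: M=0.28 Y=1.20 Q=76.25 Z=0.23 A=111.64
t=4.04: M=0.28 Y=0.80 Q=76.88 Z=0.16 A=111.93
Y(0.01)=26.571 < 26.892 but Y(0.02)=30.856 ≥ 26.892, so the first grid time is t=0.02.

Threshold first reached at t = 0.02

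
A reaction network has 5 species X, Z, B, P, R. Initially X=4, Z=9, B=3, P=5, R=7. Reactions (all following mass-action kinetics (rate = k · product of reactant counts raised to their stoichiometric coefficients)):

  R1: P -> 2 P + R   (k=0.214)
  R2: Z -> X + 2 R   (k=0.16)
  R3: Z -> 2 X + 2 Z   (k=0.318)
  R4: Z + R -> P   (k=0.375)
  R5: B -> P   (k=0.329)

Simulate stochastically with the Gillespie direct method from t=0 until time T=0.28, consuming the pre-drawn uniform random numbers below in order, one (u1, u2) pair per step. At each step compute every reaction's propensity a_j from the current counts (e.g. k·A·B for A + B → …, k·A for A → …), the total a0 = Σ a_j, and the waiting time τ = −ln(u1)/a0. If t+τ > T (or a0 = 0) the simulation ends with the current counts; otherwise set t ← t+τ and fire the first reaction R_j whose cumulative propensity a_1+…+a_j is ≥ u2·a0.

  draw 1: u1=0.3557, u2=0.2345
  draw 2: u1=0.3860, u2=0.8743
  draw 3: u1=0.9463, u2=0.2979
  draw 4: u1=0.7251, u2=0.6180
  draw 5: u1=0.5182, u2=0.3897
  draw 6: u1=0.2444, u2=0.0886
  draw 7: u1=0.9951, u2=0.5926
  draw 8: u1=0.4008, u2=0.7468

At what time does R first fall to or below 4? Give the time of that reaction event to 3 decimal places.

Threshold first reached at t = 0.077

t=0.000: X=4 Z=9 B=3 P=5 R=7
Draw 1: a1=1.070, a2=1.440, a3=2.862, a4=23.625, a5=0.987, a0=29.984; τ=−ln(0.3557)/29.984=0.034 → t=0.034; u2·a0=0.2345·29.984=7.031; a1+…+a3=5.372 < 7.031 ≤ a1+…+a4=28.997 → R4 fires; X=4 Z=8 B=3 P=6 R=6
Draw 2: a1=1.284, a2=1.280, a3=2.544, a4=18.000, a5=0.987, a0=24.095; τ=−ln(0.3860)/24.095=0.040 → t=0.074; u2·a0=0.8743·24.095=21.066; a1+…+a3=5.108 < 21.066 ≤ a1+…+a4=23.108 → R4 fires; X=4 Z=7 B=3 P=7 R=5
Draw 3: a1=1.498, a2=1.120, a3=2.226, a4=13.125, a5=0.987, a0=18.956; τ=−ln(0.9463)/18.956=0.003 → t=0.077; u2·a0=0.2979·18.956=5.647; a1+…+a3=4.844 < 5.647 ≤ a1+…+a4=17.969 → R4 fires; X=4 Z=6 B=3 P=8 R=4
Draw 4: a1=1.712, a2=0.960, a3=1.908, a4=9.000, a5=0.987, a0=14.567; τ=−ln(0.7251)/14.567=0.022 → t=0.099; u2·a0=0.6180·14.567=9.002; a1+…+a3=4.580 < 9.002 ≤ a1+…+a4=13.580 → R4 fires; X=4 Z=5 B=3 P=9 R=3
Draw 5: a1=1.926, a2=0.800, a3=1.590, a4=5.625, a5=0.987, a0=10.928; τ=−ln(0.5182)/10.928=0.060 → t=0.159; u2·a0=0.3897·10.928=4.259; a1+a2=2.726 < 4.259 ≤ a1+…+a3=4.316 → R3 fires; X=6 Z=6 B=3 P=9 R=3
Draw 6: a1=1.926, a2=0.960, a3=1.908, a4=6.750, a5=0.987, a0=12.531; τ=−ln(0.2444)/12.531=0.112 → t=0.272; u2·a0=0.0886·12.531=1.110 ≤ a1=1.926 → R1 fires; X=6 Z=6 B=3 P=10 R=4
Draw 7: a1=2.140, a2=0.960, a3=1.908, a4=9.000, a5=0.987, a0=14.995; τ=−ln(0.9951)/14.995=0.000 → t=0.272; u2·a0=0.5926·14.995=8.886; a1+…+a3=5.008 < 8.886 ≤ a1+…+a4=14.008 → R4 fires; X=6 Z=5 B=3 P=11 R=3
Draw 8: a1=2.354, a2=0.800, a3=1.590, a4=5.625, a5=0.987, a0=11.356; τ=−ln(0.4008)/11.356=0.081 → t=0.352 > T=0.28: stop.
R first becomes ≤ 4 when it reaches 4 at the event at t=0.077.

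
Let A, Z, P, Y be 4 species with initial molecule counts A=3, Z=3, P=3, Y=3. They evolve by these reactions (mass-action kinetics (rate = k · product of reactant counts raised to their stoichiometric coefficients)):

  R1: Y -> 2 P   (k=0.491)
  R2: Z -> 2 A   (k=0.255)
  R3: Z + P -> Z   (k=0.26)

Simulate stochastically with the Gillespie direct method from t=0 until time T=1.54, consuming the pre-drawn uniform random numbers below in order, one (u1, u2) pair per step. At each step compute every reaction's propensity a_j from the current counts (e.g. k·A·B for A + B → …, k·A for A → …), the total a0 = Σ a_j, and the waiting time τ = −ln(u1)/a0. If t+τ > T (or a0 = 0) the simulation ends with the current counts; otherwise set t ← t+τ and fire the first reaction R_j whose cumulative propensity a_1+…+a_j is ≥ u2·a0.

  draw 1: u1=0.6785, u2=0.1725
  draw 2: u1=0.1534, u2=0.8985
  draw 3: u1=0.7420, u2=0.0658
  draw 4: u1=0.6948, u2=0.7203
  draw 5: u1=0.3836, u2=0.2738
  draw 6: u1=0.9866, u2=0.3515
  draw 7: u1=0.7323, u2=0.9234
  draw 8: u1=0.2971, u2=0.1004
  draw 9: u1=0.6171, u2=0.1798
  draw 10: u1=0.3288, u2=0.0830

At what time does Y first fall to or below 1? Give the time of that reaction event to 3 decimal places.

Threshold first reached at t = 0.478

t=0.000: A=3 Z=3 P=3 Y=3
Draw 1: a1=1.473, a2=0.765, a3=2.340, a0=4.578; τ=−ln(0.6785)/4.578=0.085 → t=0.085; u2·a0=0.1725·4.578=0.790 ≤ a1=1.473 → R1 fires; A=3 Z=3 P=5 Y=2
Draw 2: a1=0.982, a2=0.765, a3=3.900, a0=5.647; τ=−ln(0.1534)/5.647=0.332 → t=0.417; u2·a0=0.8985·5.647=5.074; a1+a2=1.747 < 5.074 ≤ a1+…+a3=5.647 → R3 fires; A=3 Z=3 P=4 Y=2
Draw 3: a1=0.982, a2=0.765, a3=3.120, a0=4.867; τ=−ln(0.7420)/4.867=0.061 → t=0.478; u2·a0=0.0658·4.867=0.320 ≤ a1=0.982 → R1 fires; A=3 Z=3 P=6 Y=1
Draw 4: a1=0.491, a2=0.765, a3=4.680, a0=5.936; τ=−ln(0.6948)/5.936=0.061 → t=0.539; u2·a0=0.7203·5.936=4.276; a1+a2=1.256 < 4.276 ≤ a1+…+a3=5.936 → R3 fires; A=3 Z=3 P=5 Y=1
Draw 5: a1=0.491, a2=0.765, a3=3.900, a0=5.156; τ=−ln(0.3836)/5.156=0.186 → t=0.725; u2·a0=0.2738·5.156=1.412; a1+a2=1.256 < 1.412 ≤ a1+…+a3=5.156 → R3 fires; A=3 Z=3 P=4 Y=1
Draw 6: a1=0.491, a2=0.765, a3=3.120, a0=4.376; τ=−ln(0.9866)/4.376=0.003 → t=0.728; u2·a0=0.3515·4.376=1.538; a1+a2=1.256 < 1.538 ≤ a1+…+a3=4.376 → R3 fires; A=3 Z=3 P=3 Y=1
Draw 7: a1=0.491, a2=0.765, a3=2.340, a0=3.596; τ=−ln(0.7323)/3.596=0.087 → t=0.815; u2·a0=0.9234·3.596=3.321; a1+a2=1.256 < 3.321 ≤ a1+…+a3=3.596 → R3 fires; A=3 Z=3 P=2 Y=1
Draw 8: a1=0.491, a2=0.765, a3=1.560, a0=2.816; τ=−ln(0.2971)/2.816=0.431 → t=1.246; u2·a0=0.1004·2.816=0.283 ≤ a1=0.491 → R1 fires; A=3 Z=3 P=4 Y=0
Draw 9: a1=0.000, a2=0.765, a3=3.120, a0=3.885; τ=−ln(0.6171)/3.885=0.124 → t=1.370; u2·a0=0.1798·3.885=0.699; a1=0.000 < 0.699 ≤ a1+a2=0.765 → R2 fires; A=5 Z=2 P=4 Y=0
Draw 10: a1=0.000, a2=0.510, a3=2.080, a0=2.590; τ=−ln(0.3288)/2.590=0.429 → t=1.800 > T=1.54: stop.
Y first becomes ≤ 1 when it reaches 1 at the event at t=0.478.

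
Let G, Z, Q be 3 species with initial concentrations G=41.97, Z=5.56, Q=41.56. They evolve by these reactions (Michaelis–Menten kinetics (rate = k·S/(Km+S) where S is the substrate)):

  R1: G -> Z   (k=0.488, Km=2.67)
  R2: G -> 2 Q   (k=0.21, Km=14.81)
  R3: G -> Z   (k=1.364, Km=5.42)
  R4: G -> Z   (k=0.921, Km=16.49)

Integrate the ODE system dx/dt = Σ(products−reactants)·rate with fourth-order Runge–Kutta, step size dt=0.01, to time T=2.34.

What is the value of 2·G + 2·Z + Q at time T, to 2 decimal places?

Check how each reaction changes W = 2·G + 2·Z + Q (weight of products minus weight of reactants):
R1: G -> Z: (2·1) − (2·1) = 2 − 2 = 0
R2: G -> 2 Q: (1·2) − (2·1) = 2 − 2 = 0
R3: G -> Z: (2·1) − (2·1) = 2 − 2 = 0
R4: G -> Z: (2·1) − (2·1) = 2 − 2 = 0
Every reaction leaves W unchanged, so W is conserved and no simulation is needed: W(T) = W(0) = 2·41.97 + 2·5.56 + 41.56 = 136.62

Value at T = 136.62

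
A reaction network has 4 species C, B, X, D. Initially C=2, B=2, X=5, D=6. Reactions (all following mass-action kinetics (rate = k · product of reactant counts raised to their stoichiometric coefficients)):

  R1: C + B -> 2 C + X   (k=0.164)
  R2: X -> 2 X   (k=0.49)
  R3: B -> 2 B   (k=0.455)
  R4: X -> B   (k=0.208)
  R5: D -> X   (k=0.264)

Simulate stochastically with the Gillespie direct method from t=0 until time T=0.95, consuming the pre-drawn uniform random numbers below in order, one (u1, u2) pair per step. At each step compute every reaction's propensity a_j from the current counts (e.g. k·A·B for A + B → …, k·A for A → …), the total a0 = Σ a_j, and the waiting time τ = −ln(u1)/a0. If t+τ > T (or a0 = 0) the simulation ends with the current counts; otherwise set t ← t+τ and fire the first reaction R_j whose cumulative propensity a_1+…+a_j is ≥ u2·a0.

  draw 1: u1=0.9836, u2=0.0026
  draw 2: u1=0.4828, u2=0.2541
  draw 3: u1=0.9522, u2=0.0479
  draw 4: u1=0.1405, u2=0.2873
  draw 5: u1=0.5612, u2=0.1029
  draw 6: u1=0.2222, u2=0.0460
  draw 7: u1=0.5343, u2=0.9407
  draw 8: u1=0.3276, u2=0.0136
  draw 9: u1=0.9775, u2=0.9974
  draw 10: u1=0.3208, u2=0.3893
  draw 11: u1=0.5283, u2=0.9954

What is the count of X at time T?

t=0.000: C=2 B=2 X=5 D=6
Draw 1: a1=0.656, a2=2.450, a3=0.910, a4=1.040, a5=1.584, a0=6.640; τ=−ln(0.9836)/6.640=0.002 → t=0.002; u2·a0=0.0026·6.640=0.017 ≤ a1=0.656 → R1 fires; C=3 B=1 X=6 D=6
Draw 2: a1=0.492, a2=2.940, a3=0.455, a4=1.248, a5=1.584, a0=6.719; τ=−ln(0.4828)/6.719=0.108 → t=0.111; u2·a0=0.2541·6.719=1.707; a1=0.492 < 1.707 ≤ a1+a2=3.432 → R2 fires; C=3 B=1 X=7 D=6
Draw 3: a1=0.492, a2=3.430, a3=0.455, a4=1.456, a5=1.584, a0=7.417; τ=−ln(0.9522)/7.417=0.007 → t=0.117; u2·a0=0.0479·7.417=0.355 ≤ a1=0.492 → R1 fires; C=4 B=0 X=8 D=6
Draw 4: a1=0.000, a2=3.920, a3=0.000, a4=1.664, a5=1.584, a0=7.168; τ=−ln(0.1405)/7.168=0.274 → t=0.391; u2·a0=0.2873·7.168=2.059; a1=0.000 < 2.059 ≤ a1+a2=3.920 → R2 fires; C=4 B=0 X=9 D=6
Draw 5: a1=0.000, a2=4.410, a3=0.000, a4=1.872, a5=1.584, a0=7.866; τ=−ln(0.5612)/7.866=0.073 → t=0.465; u2·a0=0.1029·7.866=0.809; a1=0.000 < 0.809 ≤ a1+a2=4.410 → R2 fires; C=4 B=0 X=10 D=6
Draw 6: a1=0.000, a2=4.900, a3=0.000, a4=2.080, a5=1.584, a0=8.564; τ=−ln(0.2222)/8.564=0.176 → t=0.640; u2·a0=0.0460·8.564=0.394; a1=0.000 < 0.394 ≤ a1+a2=4.900 → R2 fires; C=4 B=0 X=11 D=6
Draw 7: a1=0.000, a2=5.390, a3=0.000, a4=2.288, a5=1.584, a0=9.262; τ=−ln(0.5343)/9.262=0.068 → t=0.708; u2·a0=0.9407·9.262=8.713; a1+…+a4=7.678 < 8.713 ≤ a1+…+a5=9.262 → R5 fires; C=4 B=0 X=12 D=5
Draw 8: a1=0.000, a2=5.880, a3=0.000, a4=2.496, a5=1.320, a0=9.696; τ=−ln(0.3276)/9.696=0.115 → t=0.823; u2·a0=0.0136·9.696=0.132; a1=0.000 < 0.132 ≤ a1+a2=5.880 → R2 fires; C=4 B=0 X=13 D=5
Draw 9: a1=0.000, a2=6.370, a3=0.000, a4=2.704, a5=1.320, a0=10.394; τ=−ln(0.9775)/10.394=0.002 → t=0.825; u2·a0=0.9974·10.394=10.367; a1+…+a4=9.074 < 10.367 ≤ a1+…+a5=10.394 → R5 fires; C=4 B=0 X=14 D=4
Draw 10: a1=0.000, a2=6.860, a3=0.000, a4=2.912, a5=1.056, a0=10.828; τ=−ln(0.3208)/10.828=0.105 → t=0.930; u2·a0=0.3893·10.828=4.215; a1=0.000 < 4.215 ≤ a1+a2=6.860 → R2 fires; C=4 B=0 X=15 D=4
Draw 11: a1=0.000, a2=7.350, a3=0.000, a4=3.120, a5=1.056, a0=11.526; τ=−ln(0.5283)/11.526=0.055 → t=0.986 > T=0.95: stop.
Read off X at T=0.95: 15

X at T = 15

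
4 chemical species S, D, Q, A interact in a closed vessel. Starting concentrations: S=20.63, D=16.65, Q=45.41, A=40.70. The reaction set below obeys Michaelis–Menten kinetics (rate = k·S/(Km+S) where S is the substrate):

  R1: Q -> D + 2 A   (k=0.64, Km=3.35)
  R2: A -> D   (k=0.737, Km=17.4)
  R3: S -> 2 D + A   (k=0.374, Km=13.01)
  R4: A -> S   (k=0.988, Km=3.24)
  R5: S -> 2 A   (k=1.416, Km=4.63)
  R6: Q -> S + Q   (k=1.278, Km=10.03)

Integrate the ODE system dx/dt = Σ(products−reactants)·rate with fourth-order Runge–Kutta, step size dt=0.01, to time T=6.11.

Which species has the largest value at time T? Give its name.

Dominant species at T: A

RK4 with dt=0.01: 611 steps to T=6.11. Trajectory (selected grid times):
t=0.00: S=20.63 D=16.65 Q=45.41 A=40.70
t=0.68: S=21.02 D=17.72 Q=45.00 A=42.27
t=1.36: S=21.41 D=18.80 Q=44.60 A=43.83
t=2.04: S=21.79 D=19.88 Q=44.20 A=45.40
t=2.72: S=22.17 D=20.97 Q=43.79 A=46.97
t=3.39: S=22.54 D=22.05 Q=43.39 A=48.51
t=4.07: S=22.92 D=23.14 Q=42.99 A=50.08
t=4.75: S=23.29 D=24.25 Q=42.59 A=51.65
t=5.43: S=23.66 D=25.35 Q=42.18 A=53.22
t=6.11: S=24.02 D=26.46 Q=41.78 A=54.79
At T=6.11: S=24.02 D=26.46 Q=41.78 A=54.79; the largest is A.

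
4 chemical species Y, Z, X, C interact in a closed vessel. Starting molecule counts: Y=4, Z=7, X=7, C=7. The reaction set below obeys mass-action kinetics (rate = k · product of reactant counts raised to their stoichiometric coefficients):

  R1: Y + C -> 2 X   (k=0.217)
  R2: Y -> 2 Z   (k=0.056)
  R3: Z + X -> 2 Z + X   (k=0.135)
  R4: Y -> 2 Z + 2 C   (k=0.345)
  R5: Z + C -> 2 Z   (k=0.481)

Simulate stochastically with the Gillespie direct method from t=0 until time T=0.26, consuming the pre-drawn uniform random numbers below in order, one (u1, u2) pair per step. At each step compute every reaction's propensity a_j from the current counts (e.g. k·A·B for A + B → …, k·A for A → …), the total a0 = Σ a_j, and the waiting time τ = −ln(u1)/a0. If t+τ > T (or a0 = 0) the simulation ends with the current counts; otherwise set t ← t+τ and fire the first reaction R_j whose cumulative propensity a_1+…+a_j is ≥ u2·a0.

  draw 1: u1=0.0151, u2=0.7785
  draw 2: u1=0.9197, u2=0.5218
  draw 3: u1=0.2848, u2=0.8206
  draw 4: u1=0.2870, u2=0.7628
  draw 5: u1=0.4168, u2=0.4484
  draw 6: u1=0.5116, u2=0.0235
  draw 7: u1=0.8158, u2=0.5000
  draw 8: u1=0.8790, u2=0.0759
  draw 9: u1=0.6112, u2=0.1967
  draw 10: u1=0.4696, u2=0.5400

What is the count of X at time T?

t=0.000: Y=4 Z=7 X=7 C=7
Draw 1: a1=6.076, a2=0.224, a3=6.615, a4=1.380, a5=23.569, a0=37.864; τ=−ln(0.0151)/37.864=0.111 → t=0.111; u2·a0=0.7785·37.864=29.477; a1+…+a4=14.295 < 29.477 ≤ a1+…+a5=37.864 → R5 fires; Y=4 Z=8 X=7 C=6
Draw 2: a1=5.208, a2=0.224, a3=7.560, a4=1.380, a5=23.088, a0=37.460; τ=−ln(0.9197)/37.460=0.002 → t=0.113; u2·a0=0.5218·37.460=19.547; a1+…+a4=14.372 < 19.547 ≤ a1+…+a5=37.460 → R5 fires; Y=4 Z=9 X=7 C=5
Draw 3: a1=4.340, a2=0.224, a3=8.505, a4=1.380, a5=21.645, a0=36.094; τ=−ln(0.2848)/36.094=0.035 → t=0.148; u2·a0=0.8206·36.094=29.619; a1+…+a4=14.449 < 29.619 ≤ a1+…+a5=36.094 → R5 fires; Y=4 Z=10 X=7 C=4
Draw 4: a1=3.472, a2=0.224, a3=9.450, a4=1.380, a5=19.240, a0=33.766; τ=−ln(0.2870)/33.766=0.037 → t=0.185; u2·a0=0.7628·33.766=25.757; a1+…+a4=14.526 < 25.757 ≤ a1+…+a5=33.766 → R5 fires; Y=4 Z=11 X=7 C=3
Draw 5: a1=2.604, a2=0.224, a3=10.395, a4=1.380, a5=15.873, a0=30.476; τ=−ln(0.4168)/30.476=0.029 → t=0.213; u2·a0=0.4484·30.476=13.665; a1+…+a3=13.223 < 13.665 ≤ a1+…+a4=14.603 → R4 fires; Y=3 Z=13 X=7 C=5
Draw 6: a1=3.255, a2=0.168, a3=12.285, a4=1.035, a5=31.265, a0=48.008; τ=−ln(0.5116)/48.008=0.014 → t=0.227; u2·a0=0.0235·48.008=1.128 ≤ a1=3.255 → R1 fires; Y=2 Z=13 X=9 C=4
Draw 7: a1=1.736, a2=0.112, a3=15.795, a4=0.690, a5=25.012, a0=43.345; τ=−ln(0.8158)/43.345=0.005 → t=0.232; u2·a0=0.5000·43.345=21.672; a1+…+a4=18.333 < 21.672 ≤ a1+…+a5=43.345 → R5 fires; Y=2 Z=14 X=9 C=3
Draw 8: a1=1.302, a2=0.112, a3=17.010, a4=0.690, a5=20.202, a0=39.316; τ=−ln(0.8790)/39.316=0.003 → t=0.235; u2·a0=0.0759·39.316=2.984; a1+a2=1.414 < 2.984 ≤ a1+…+a3=18.424 → R3 fires; Y=2 Z=15 X=9 C=3
Draw 9: a1=1.302, a2=0.112, a3=18.225, a4=0.690, a5=21.645, a0=41.974; τ=−ln(0.6112)/41.974=0.012 → t=0.247; u2·a0=0.1967·41.974=8.256; a1+a2=1.414 < 8.256 ≤ a1+…+a3=19.639 → R3 fires; Y=2 Z=16 X=9 C=3
Draw 10: a1=1.302, a2=0.112, a3=19.440, a4=0.690, a5=23.088, a0=44.632; τ=−ln(0.4696)/44.632=0.017 → t=0.264 > T=0.26: stop.
Read off X at T=0.26: 9

X at T = 9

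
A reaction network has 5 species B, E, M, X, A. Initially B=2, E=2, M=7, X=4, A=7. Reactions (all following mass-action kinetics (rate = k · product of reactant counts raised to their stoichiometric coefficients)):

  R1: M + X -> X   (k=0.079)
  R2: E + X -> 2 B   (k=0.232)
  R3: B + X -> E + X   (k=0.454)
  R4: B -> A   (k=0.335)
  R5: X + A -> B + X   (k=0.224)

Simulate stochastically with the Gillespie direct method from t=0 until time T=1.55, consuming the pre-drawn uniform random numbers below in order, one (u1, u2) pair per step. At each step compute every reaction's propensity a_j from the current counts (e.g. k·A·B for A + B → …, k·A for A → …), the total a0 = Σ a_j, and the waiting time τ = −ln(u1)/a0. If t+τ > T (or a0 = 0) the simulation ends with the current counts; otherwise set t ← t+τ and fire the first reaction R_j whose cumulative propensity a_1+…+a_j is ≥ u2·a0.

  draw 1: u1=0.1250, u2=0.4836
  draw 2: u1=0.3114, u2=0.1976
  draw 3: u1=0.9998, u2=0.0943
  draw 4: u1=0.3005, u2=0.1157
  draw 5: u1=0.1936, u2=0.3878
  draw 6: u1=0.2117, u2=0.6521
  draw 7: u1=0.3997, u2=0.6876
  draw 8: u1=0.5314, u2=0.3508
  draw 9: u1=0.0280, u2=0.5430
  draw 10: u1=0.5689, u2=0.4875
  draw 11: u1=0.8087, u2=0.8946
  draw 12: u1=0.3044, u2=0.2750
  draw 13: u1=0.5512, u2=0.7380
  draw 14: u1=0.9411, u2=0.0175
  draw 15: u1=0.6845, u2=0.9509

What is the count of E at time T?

E at T = 4

t=0.000: B=2 E=2 M=7 X=4 A=7
Draw 1: a1=2.212, a2=1.856, a3=3.632, a4=0.670, a5=6.272, a0=14.642; τ=−ln(0.1250)/14.642=0.142 → t=0.142; u2·a0=0.4836·14.642=7.081; a1+a2=4.068 < 7.081 ≤ a1+…+a3=7.700 → R3 fires; B=1 E=3 M=7 X=4 A=7
Draw 2: a1=2.212, a2=2.784, a3=1.816, a4=0.335, a5=6.272, a0=13.419; τ=−ln(0.3114)/13.419=0.087 → t=0.229; u2·a0=0.1976·13.419=2.652; a1=2.212 < 2.652 ≤ a1+a2=4.996 → R2 fires; B=3 E=2 M=7 X=3 A=7
Draw 3: a1=1.659, a2=1.392, a3=4.086, a4=1.005, a5=4.704, a0=12.846; τ=−ln(0.9998)/12.846=0.000 → t=0.229; u2·a0=0.0943·12.846=1.211 ≤ a1=1.659 → R1 fires; B=3 E=2 M=6 X=3 A=7
Draw 4: a1=1.422, a2=1.392, a3=4.086, a4=1.005, a5=4.704, a0=12.609; τ=−ln(0.3005)/12.609=0.095 → t=0.324; u2·a0=0.1157·12.609=1.459; a1=1.422 < 1.459 ≤ a1+a2=2.814 → R2 fires; B=5 E=1 M=6 X=2 A=7
Draw 5: a1=0.948, a2=0.464, a3=4.540, a4=1.675, a5=3.136, a0=10.763; τ=−ln(0.1936)/10.763=0.153 → t=0.477; u2·a0=0.3878·10.763=4.174; a1+a2=1.412 < 4.174 ≤ a1+…+a3=5.952 → R3 fires; B=4 E=2 M=6 X=2 A=7
Draw 6: a1=0.948, a2=0.928, a3=3.632, a4=1.340, a5=3.136, a0=9.984; τ=−ln(0.2117)/9.984=0.156 → t=0.632; u2·a0=0.6521·9.984=6.511; a1+…+a3=5.508 < 6.511 ≤ a1+…+a4=6.848 → R4 fires; B=3 E=2 M=6 X=2 A=8
Draw 7: a1=0.948, a2=0.928, a3=2.724, a4=1.005, a5=3.584, a0=9.189; τ=−ln(0.3997)/9.189=0.100 → t=0.732; u2·a0=0.6876·9.189=6.318; a1+…+a4=5.605 < 6.318 ≤ a1+…+a5=9.189 → R5 fires; B=4 E=2 M=6 X=2 A=7
Draw 8: a1=0.948, a2=0.928, a3=3.632, a4=1.340, a5=3.136, a0=9.984; τ=−ln(0.5314)/9.984=0.063 → t=0.796; u2·a0=0.3508·9.984=3.502; a1+a2=1.876 < 3.502 ≤ a1+…+a3=5.508 → R3 fires; B=3 E=3 M=6 X=2 A=7
Draw 9: a1=0.948, a2=1.392, a3=2.724, a4=1.005, a5=3.136, a0=9.205; τ=−ln(0.0280)/9.205=0.388 → t=1.184; u2·a0=0.5430·9.205=4.998; a1+a2=2.340 < 4.998 ≤ a1+…+a3=5.064 → R3 fires; B=2 E=4 M=6 X=2 A=7
Draw 10: a1=0.948, a2=1.856, a3=1.816, a4=0.670, a5=3.136, a0=8.426; τ=−ln(0.5689)/8.426=0.067 → t=1.251; u2·a0=0.4875·8.426=4.108; a1+a2=2.804 < 4.108 ≤ a1+…+a3=4.620 → R3 fires; B=1 E=5 M=6 X=2 A=7
Draw 11: a1=0.948, a2=2.320, a3=0.908, a4=0.335, a5=3.136, a0=7.647; τ=−ln(0.8087)/7.647=0.028 → t=1.279; u2·a0=0.8946·7.647=6.841; a1+…+a4=4.511 < 6.841 ≤ a1+…+a5=7.647 → R5 fires; B=2 E=5 M=6 X=2 A=6
Draw 12: a1=0.948, a2=2.320, a3=1.816, a4=0.670, a5=2.688, a0=8.442; τ=−ln(0.3044)/8.442=0.141 → t=1.420; u2·a0=0.2750·8.442=2.322; a1=0.948 < 2.322 ≤ a1+a2=3.268 → R2 fires; B=4 E=4 M=6 X=1 A=6
Draw 13: a1=0.474, a2=0.928, a3=1.816, a4=1.340, a5=1.344, a0=5.902; τ=−ln(0.5512)/5.902=0.101 → t=1.520; u2·a0=0.7380·5.902=4.356; a1+…+a3=3.218 < 4.356 ≤ a1+…+a4=4.558 → R4 fires; B=3 E=4 M=6 X=1 A=7
Draw 14: a1=0.474, a2=0.928, a3=1.362, a4=1.005, a5=1.568, a0=5.337; τ=−ln(0.9411)/5.337=0.011 → t=1.532; u2·a0=0.0175·5.337=0.093 ≤ a1=0.474 → R1 fires; B=3 E=4 M=5 X=1 A=7
Draw 15: a1=0.395, a2=0.928, a3=1.362, a4=1.005, a5=1.568, a0=5.258; τ=−ln(0.6845)/5.258=0.072 → t=1.604 > T=1.55: stop.
Read off E at T=1.55: 4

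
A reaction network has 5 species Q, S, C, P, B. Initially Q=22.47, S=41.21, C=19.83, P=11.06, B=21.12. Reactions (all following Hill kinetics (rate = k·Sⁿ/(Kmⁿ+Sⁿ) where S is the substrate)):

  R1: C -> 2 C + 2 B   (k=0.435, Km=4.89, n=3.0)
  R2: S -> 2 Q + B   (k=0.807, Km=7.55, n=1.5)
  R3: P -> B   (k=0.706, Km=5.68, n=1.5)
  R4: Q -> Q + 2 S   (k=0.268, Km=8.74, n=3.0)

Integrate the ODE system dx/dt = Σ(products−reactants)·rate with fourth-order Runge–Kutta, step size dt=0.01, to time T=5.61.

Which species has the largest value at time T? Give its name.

Dominant species at T: S

RK4 with dt=0.01: 561 steps to T=5.61. Trajectory (selected grid times):
t=0.00: Q=22.47 S=41.21 C=19.83 P=11.06 B=21.12
t=0.62: Q=23.40 S=41.06 C=20.10 P=10.74 B=22.43
t=1.25: Q=24.34 S=40.91 C=20.37 P=10.42 B=23.76
t=1.87: Q=25.27 S=40.77 C=20.63 P=10.11 B=25.07
t=2.49: Q=26.19 S=40.62 C=20.90 P=9.81 B=26.37
t=3.12: Q=27.13 S=40.48 C=21.17 P=9.50 B=27.69
t=3.74: Q=28.06 S=40.34 C=21.44 P=9.20 B=28.98
t=4.36: Q=28.99 S=40.20 C=21.70 P=8.91 B=30.27
t=4.99: Q=29.93 S=40.06 C=21.97 P=8.62 B=31.58
t=5.61: Q=30.85 S=39.92 C=22.24 P=8.34 B=32.85
At T=5.61: Q=30.85 S=39.92 C=22.24 P=8.34 B=32.85; the largest is S.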